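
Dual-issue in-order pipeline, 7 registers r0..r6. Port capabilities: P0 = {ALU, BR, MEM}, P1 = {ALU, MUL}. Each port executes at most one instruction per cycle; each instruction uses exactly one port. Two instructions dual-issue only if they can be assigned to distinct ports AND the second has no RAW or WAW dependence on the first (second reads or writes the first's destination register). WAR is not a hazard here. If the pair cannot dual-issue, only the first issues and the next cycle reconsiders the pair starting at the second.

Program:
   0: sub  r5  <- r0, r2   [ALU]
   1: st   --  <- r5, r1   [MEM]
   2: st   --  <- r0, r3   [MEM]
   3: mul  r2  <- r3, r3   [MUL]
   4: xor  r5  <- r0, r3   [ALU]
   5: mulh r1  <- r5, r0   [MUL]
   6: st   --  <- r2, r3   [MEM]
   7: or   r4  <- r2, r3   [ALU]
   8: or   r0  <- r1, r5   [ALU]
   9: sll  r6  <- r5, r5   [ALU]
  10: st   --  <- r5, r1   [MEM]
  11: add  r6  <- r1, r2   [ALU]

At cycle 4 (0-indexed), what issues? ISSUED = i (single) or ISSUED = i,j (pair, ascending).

0. sub @i0  | RAW r5
1. st @i1  | no-port MEM/MEM
2. st;mul @i2+i3  | 2-wide
3. xor @i4  | RAW r5
4. mulh;st @i5+i6  | 2-wide
5. or;or @i7+i8  | 2-wide
6. sll;st @i9+i10  | 2-wide
7. add @i11  | tail

ISSUED = 5,6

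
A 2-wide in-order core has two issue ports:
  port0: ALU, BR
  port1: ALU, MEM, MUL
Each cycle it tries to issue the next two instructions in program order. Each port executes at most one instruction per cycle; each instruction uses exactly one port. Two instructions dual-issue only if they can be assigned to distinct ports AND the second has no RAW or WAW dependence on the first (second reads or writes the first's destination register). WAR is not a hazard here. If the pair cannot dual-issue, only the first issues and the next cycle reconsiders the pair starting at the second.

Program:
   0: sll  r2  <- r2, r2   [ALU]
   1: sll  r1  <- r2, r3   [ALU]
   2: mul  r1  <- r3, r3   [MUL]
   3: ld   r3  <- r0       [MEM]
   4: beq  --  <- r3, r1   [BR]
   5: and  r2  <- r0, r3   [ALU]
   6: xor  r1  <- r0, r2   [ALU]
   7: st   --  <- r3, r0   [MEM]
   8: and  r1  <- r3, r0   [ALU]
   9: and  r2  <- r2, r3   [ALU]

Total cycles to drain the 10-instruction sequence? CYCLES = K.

CYCLES = 7

  cy0 -> i0 (sll) RAW r2
  cy1 -> i1 (sll) WAW r1
  cy2 -> i2 (mul) no-port MUL/MEM
  cy3 -> i3 (ld) RAW r3
  cy4 -> i4,i5 (beq;and) 2-wide
  cy5 -> i6,i7 (xor;st) 2-wide
  cy6 -> i8,i9 (and;and) 2-wide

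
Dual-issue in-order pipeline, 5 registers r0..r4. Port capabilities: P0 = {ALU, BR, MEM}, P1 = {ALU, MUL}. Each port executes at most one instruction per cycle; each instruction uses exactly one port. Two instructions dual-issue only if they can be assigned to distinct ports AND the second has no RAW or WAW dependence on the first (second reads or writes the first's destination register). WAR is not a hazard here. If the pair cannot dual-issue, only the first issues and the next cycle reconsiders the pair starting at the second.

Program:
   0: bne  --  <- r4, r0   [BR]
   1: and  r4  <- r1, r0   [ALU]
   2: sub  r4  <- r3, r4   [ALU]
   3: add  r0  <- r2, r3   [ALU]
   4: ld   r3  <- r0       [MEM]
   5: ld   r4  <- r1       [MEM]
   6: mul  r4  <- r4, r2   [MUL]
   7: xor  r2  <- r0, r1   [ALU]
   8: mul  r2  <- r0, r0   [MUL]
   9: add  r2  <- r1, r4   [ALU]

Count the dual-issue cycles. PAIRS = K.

[0] i0,i1  bne.BR;and.ALU  -- 2-wide
[1] i2,i3  sub.ALU;add.ALU  -- 2-wide
[2] i4  ld.MEM  -- no-port MEM/MEM
[3] i5  ld.MEM  -- RAW+WAW r4
[4] i6,i7  mul.MUL;xor.ALU  -- 2-wide
[5] i8  mul.MUL  -- WAW r2
[6] i9  add.ALU  -- tail

PAIRS = 3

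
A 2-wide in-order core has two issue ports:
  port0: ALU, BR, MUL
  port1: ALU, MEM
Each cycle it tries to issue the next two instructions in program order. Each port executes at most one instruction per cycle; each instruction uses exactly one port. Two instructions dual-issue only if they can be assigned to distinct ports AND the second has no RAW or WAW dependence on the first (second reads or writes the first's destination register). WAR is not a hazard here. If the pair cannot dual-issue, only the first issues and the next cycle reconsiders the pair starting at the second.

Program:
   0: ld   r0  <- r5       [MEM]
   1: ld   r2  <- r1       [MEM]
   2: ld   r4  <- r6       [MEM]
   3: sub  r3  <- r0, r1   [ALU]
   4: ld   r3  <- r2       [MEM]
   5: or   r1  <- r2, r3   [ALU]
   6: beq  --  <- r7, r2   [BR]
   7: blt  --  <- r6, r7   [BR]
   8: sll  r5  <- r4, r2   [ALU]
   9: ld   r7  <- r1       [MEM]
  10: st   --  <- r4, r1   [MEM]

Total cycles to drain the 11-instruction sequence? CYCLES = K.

0. ld @i0  | no-port MEM/MEM
1. ld @i1  | no-port MEM/MEM
2. ld;sub @i2,i3  | pair
3. ld @i4  | RAW r3
4. or;beq @i5,i6  | pair
5. blt;sll @i7,i8  | pair
6. ld @i9  | no-port MEM/MEM
7. st @i10  | tail

CYCLES = 8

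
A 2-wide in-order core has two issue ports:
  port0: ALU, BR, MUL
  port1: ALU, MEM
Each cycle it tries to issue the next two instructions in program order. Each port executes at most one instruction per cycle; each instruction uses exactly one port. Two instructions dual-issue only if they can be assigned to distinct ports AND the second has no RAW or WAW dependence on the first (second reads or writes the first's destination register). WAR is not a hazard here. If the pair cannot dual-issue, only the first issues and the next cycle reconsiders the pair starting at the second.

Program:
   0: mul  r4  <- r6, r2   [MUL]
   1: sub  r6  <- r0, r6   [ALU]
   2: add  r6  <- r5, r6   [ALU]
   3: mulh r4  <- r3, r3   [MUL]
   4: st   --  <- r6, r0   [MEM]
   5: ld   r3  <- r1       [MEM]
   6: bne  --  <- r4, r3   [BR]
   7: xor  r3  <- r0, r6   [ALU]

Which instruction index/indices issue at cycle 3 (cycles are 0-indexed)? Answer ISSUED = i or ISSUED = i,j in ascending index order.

  cy0 -> i0&i1 (mul.MUL;sub.ALU) pair
  cy1 -> i2&i3 (add.ALU;mulh.MUL) pair
  cy2 -> i4 (st.MEM) no-port MEM/MEM
  cy3 -> i5 (ld.MEM) RAW r3
  cy4 -> i6&i7 (bne.BR;xor.ALU) pair

ISSUED = 5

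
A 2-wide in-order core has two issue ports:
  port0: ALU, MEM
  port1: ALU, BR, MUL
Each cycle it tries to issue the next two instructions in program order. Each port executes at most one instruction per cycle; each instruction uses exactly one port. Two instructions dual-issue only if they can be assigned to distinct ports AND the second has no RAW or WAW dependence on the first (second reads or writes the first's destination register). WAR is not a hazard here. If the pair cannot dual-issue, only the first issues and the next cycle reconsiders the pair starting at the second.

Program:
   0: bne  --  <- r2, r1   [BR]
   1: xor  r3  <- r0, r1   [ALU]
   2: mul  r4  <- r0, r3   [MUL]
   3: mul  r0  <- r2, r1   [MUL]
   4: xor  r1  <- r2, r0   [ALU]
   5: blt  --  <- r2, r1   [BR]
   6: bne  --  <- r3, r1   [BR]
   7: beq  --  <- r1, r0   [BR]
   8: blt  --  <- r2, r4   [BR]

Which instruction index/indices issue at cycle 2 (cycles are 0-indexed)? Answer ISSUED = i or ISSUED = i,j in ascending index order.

ISSUED = 3

  cy0 -> i0/i1 (bne/xor) 2-wide
  cy1 -> i2 (mul) no-port MUL/MUL
  cy2 -> i3 (mul) RAW r0
  cy3 -> i4 (xor) RAW r1
  cy4 -> i5 (blt) no-port BR/BR
  cy5 -> i6 (bne) no-port BR/BR
  cy6 -> i7 (beq) no-port BR/BR
  cy7 -> i8 (blt) tail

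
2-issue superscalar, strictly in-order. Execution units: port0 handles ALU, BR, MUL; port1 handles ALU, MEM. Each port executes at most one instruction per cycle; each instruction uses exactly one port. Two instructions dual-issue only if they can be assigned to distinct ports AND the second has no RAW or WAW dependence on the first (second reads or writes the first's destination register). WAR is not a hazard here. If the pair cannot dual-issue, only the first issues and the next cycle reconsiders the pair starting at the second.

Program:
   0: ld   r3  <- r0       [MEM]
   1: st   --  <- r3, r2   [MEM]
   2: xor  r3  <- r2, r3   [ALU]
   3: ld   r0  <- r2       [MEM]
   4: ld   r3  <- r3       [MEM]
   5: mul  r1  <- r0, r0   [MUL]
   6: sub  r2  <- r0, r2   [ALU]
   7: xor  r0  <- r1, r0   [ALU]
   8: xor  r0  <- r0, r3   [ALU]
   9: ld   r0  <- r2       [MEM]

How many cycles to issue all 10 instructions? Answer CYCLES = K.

  cy0 -> i0 (ld.MEM) no-port MEM/MEM
  cy1 -> i1+i2 (st.MEM/xor.ALU) dual
  cy2 -> i3 (ld.MEM) no-port MEM/MEM
  cy3 -> i4+i5 (ld.MEM/mul.MUL) dual
  cy4 -> i6+i7 (sub.ALU/xor.ALU) dual
  cy5 -> i8 (xor.ALU) WAW r0
  cy6 -> i9 (ld.MEM) tail

CYCLES = 7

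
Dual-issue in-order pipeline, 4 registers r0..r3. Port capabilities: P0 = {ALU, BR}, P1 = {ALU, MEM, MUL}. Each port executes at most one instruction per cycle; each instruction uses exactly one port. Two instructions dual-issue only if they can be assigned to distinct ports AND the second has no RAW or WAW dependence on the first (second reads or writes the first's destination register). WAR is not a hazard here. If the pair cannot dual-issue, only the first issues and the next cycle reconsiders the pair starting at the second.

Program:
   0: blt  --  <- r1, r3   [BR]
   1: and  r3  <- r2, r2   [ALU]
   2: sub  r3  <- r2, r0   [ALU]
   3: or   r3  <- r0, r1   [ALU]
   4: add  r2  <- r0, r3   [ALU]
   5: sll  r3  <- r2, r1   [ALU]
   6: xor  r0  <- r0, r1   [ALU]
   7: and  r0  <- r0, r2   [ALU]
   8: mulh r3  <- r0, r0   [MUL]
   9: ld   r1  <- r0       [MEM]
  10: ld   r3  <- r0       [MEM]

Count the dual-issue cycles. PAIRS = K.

PAIRS = 2

  cy0 -> i0&i1 (blt+and) dual
  cy1 -> i2 (sub) WAW r3
  cy2 -> i3 (or) RAW r3
  cy3 -> i4 (add) RAW r2
  cy4 -> i5&i6 (sll+xor) dual
  cy5 -> i7 (and) RAW r0
  cy6 -> i8 (mulh) no-port MUL/MEM
  cy7 -> i9 (ld) no-port MEM/MEM
  cy8 -> i10 (ld) tail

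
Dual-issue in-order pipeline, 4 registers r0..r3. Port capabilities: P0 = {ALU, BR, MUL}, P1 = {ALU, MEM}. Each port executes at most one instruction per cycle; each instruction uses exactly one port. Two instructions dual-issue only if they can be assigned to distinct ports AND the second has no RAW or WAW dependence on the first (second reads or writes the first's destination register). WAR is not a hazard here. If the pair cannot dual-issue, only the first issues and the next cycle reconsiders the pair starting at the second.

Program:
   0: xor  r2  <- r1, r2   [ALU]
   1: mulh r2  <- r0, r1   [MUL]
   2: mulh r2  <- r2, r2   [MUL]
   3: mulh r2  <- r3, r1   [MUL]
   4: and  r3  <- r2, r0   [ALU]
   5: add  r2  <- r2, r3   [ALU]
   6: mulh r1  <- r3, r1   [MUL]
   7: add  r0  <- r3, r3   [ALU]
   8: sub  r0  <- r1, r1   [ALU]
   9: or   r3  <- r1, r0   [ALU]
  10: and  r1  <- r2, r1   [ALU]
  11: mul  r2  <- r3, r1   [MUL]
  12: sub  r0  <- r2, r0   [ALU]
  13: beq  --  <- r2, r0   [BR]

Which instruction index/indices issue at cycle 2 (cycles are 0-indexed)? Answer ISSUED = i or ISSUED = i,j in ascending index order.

#0 head=0: xor i0 WAW r2
#1 head=1: mulh i1 no-port MUL/MUL
#2 head=2: mulh i2 no-port MUL/MUL
#3 head=3: mulh i3 RAW r2
#4 head=4: and i4 RAW r3
#5 head=5: add/mulh i5/i6 dual
#6 head=7: add i7 WAW r0
#7 head=8: sub i8 RAW r0
#8 head=9: or/and i9/i10 dual
#9 head=11: mul i11 RAW r2
#10 head=12: sub i12 RAW r0
#11 head=13: beq i13 tail

ISSUED = 2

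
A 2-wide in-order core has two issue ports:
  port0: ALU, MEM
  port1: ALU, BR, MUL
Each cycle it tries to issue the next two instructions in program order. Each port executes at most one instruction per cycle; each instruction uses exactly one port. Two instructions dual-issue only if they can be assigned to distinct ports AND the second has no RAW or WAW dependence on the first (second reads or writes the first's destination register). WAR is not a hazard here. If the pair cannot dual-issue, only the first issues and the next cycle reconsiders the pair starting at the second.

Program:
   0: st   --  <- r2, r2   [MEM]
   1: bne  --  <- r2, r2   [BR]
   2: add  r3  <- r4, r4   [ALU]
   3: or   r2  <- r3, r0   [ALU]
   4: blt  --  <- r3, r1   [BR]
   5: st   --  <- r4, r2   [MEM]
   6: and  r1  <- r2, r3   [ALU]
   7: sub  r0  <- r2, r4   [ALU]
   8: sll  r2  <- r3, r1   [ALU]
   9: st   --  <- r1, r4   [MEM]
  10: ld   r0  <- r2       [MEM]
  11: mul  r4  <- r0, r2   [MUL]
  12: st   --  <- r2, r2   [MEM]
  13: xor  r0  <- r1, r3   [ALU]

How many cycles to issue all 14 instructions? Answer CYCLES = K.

t=0 i0/i1:st+bne ; dual
t=1 i2:add ; RAW r3
t=2 i3/i4:or+blt ; dual
t=3 i5/i6:st+and ; dual
t=4 i7/i8:sub+sll ; dual
t=5 i9:st ; no-port MEM/MEM
t=6 i10:ld ; RAW r0
t=7 i11/i12:mul+st ; dual
t=8 i13:xor ; tail

CYCLES = 9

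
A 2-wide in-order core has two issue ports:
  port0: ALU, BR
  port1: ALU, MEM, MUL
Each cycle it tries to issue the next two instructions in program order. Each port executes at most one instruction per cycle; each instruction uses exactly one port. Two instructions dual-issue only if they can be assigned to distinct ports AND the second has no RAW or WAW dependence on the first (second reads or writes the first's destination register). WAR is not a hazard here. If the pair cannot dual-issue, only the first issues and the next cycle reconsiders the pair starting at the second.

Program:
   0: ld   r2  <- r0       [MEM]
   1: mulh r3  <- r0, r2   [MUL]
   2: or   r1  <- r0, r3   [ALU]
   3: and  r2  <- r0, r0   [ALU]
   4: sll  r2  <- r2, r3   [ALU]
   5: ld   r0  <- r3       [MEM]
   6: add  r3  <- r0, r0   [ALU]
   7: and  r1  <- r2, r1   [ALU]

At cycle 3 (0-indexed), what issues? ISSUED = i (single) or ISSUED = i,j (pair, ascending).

ISSUED = 4,5

  cy0 -> i0 (ld.MEM) no-port MEM/MUL
  cy1 -> i1 (mulh.MUL) RAW r3
  cy2 -> i2+i3 (or.ALU/and.ALU) pair
  cy3 -> i4+i5 (sll.ALU/ld.MEM) pair
  cy4 -> i6+i7 (add.ALU/and.ALU) pair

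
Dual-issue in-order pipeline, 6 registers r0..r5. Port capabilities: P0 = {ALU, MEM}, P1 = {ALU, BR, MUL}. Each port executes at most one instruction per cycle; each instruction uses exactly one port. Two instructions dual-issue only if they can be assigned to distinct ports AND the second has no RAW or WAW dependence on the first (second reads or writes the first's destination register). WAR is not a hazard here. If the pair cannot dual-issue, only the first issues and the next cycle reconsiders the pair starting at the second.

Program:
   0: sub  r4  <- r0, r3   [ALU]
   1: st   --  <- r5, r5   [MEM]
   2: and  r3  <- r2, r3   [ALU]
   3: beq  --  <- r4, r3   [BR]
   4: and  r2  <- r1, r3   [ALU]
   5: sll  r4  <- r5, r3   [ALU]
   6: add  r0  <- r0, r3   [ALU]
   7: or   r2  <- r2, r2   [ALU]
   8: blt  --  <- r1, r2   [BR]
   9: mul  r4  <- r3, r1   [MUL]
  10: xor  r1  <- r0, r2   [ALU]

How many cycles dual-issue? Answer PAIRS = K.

c0: i0,i1 sub.ALU st.MEM  2-wide
c1: i2 and.ALU  RAW r3
c2: i3,i4 beq.BR and.ALU  2-wide
c3: i5,i6 sll.ALU add.ALU  2-wide
c4: i7 or.ALU  RAW r2
c5: i8 blt.BR  no-port BR/MUL
c6: i9,i10 mul.MUL xor.ALU  2-wide

PAIRS = 4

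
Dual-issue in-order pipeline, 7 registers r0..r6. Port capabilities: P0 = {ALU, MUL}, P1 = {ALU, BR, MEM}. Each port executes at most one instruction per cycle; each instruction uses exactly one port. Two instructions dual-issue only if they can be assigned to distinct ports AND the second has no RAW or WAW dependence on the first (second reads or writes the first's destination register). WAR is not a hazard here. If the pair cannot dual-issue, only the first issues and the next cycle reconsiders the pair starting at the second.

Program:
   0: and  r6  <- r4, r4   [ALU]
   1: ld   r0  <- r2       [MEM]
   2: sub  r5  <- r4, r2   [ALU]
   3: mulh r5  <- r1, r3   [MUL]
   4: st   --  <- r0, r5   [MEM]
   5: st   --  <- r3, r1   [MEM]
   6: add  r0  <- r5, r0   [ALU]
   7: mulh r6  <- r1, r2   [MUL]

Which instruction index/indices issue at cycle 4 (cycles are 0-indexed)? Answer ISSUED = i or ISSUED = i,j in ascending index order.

[0] i0,i1  and.ALU;ld.MEM  -- dual
[1] i2  sub.ALU  -- WAW r5
[2] i3  mulh.MUL  -- RAW r5
[3] i4  st.MEM  -- no-port MEM/MEM
[4] i5,i6  st.MEM;add.ALU  -- dual
[5] i7  mulh.MUL  -- tail

ISSUED = 5,6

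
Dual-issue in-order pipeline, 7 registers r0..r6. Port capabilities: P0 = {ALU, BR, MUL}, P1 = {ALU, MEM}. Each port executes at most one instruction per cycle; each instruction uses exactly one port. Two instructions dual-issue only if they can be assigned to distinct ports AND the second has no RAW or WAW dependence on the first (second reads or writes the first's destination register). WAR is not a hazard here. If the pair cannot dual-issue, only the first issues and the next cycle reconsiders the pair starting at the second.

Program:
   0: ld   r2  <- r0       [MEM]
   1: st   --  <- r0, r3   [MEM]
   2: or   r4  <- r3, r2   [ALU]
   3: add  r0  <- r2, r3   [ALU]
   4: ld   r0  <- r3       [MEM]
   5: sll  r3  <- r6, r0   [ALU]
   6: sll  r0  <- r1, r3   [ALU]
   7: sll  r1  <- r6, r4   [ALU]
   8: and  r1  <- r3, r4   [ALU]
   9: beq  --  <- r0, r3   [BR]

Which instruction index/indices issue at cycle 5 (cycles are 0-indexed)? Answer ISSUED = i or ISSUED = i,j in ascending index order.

#0 head=0: ld i0 no-port MEM/MEM
#1 head=1: st;or i1,i2 dual
#2 head=3: add i3 WAW r0
#3 head=4: ld i4 RAW r0
#4 head=5: sll i5 RAW r3
#5 head=6: sll;sll i6,i7 dual
#6 head=8: and;beq i8,i9 dual

ISSUED = 6,7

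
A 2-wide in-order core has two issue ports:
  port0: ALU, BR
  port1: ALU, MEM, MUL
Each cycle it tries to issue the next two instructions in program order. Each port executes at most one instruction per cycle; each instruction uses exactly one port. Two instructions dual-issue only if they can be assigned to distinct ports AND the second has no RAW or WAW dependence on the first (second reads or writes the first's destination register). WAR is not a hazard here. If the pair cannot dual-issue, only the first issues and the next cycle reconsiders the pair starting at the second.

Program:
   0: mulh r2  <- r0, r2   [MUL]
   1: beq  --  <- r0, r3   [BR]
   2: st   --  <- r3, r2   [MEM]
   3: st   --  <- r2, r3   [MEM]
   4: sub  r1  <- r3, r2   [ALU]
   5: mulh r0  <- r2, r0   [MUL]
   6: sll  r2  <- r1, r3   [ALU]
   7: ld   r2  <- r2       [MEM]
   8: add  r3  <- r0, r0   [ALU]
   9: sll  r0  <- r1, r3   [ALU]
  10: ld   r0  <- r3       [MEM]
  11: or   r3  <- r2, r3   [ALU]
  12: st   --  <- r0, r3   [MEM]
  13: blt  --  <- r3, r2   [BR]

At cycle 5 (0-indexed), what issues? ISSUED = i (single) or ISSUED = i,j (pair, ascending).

[0] i0&i1  mulh;beq  -- dual
[1] i2  st  -- no-port MEM/MEM
[2] i3&i4  st;sub  -- dual
[3] i5&i6  mulh;sll  -- dual
[4] i7&i8  ld;add  -- dual
[5] i9  sll  -- WAW r0
[6] i10&i11  ld;or  -- dual
[7] i12&i13  st;blt  -- dual

ISSUED = 9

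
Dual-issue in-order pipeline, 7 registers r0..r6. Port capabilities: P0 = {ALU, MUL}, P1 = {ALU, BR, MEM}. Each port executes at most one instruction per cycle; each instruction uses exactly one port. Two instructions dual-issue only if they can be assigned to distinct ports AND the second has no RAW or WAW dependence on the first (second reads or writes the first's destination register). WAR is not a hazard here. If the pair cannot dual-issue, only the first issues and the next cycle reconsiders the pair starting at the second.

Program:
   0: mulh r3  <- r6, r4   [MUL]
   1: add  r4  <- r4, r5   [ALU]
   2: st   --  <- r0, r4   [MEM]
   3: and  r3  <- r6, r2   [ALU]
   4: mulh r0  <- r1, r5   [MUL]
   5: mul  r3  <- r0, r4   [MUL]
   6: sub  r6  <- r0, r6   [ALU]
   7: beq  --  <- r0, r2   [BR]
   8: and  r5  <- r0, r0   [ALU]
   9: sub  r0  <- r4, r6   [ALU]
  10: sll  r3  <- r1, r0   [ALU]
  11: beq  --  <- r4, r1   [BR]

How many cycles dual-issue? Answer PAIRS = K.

c0: i0&i1 mulh.MUL+add.ALU  dual
c1: i2&i3 st.MEM+and.ALU  dual
c2: i4 mulh.MUL  no-port MUL/MUL
c3: i5&i6 mul.MUL+sub.ALU  dual
c4: i7&i8 beq.BR+and.ALU  dual
c5: i9 sub.ALU  RAW r0
c6: i10&i11 sll.ALU+beq.BR  dual

PAIRS = 5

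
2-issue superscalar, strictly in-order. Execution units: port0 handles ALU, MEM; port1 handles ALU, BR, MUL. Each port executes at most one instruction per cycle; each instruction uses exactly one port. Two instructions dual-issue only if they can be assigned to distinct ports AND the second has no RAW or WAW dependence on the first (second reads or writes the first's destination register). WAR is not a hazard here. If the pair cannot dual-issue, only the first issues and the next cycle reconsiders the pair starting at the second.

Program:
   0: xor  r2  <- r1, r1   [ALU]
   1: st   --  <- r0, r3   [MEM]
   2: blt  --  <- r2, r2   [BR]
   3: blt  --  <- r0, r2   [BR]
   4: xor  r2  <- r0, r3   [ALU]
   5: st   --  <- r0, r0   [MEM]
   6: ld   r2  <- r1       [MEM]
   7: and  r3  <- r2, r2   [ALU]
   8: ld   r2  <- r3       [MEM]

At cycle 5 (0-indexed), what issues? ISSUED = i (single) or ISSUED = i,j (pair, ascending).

t=0 i0+i1:xor;st ; 2-wide
t=1 i2:blt ; no-port BR/BR
t=2 i3+i4:blt;xor ; 2-wide
t=3 i5:st ; no-port MEM/MEM
t=4 i6:ld ; RAW r2
t=5 i7:and ; RAW r3
t=6 i8:ld ; tail

ISSUED = 7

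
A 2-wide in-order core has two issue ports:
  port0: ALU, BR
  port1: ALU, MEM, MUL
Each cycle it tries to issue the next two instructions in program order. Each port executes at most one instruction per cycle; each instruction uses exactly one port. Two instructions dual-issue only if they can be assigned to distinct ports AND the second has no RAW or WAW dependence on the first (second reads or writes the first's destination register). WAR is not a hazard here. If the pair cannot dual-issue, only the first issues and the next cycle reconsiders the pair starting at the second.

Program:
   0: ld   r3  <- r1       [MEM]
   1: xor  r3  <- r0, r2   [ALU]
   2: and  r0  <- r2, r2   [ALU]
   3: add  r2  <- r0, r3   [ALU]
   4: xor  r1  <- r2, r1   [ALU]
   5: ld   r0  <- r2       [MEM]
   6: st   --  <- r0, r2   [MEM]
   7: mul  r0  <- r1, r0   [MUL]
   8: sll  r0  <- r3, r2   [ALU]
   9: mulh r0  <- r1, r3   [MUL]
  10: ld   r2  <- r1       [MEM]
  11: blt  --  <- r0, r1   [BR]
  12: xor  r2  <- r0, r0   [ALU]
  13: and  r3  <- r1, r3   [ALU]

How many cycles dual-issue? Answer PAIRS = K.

c0: i0 ld.MEM  WAW r3
c1: i1,i2 xor.ALU;and.ALU  dual
c2: i3 add.ALU  RAW r2
c3: i4,i5 xor.ALU;ld.MEM  dual
c4: i6 st.MEM  no-port MEM/MUL
c5: i7 mul.MUL  WAW r0
c6: i8 sll.ALU  WAW r0
c7: i9 mulh.MUL  no-port MUL/MEM
c8: i10,i11 ld.MEM;blt.BR  dual
c9: i12,i13 xor.ALU;and.ALU  dual

PAIRS = 4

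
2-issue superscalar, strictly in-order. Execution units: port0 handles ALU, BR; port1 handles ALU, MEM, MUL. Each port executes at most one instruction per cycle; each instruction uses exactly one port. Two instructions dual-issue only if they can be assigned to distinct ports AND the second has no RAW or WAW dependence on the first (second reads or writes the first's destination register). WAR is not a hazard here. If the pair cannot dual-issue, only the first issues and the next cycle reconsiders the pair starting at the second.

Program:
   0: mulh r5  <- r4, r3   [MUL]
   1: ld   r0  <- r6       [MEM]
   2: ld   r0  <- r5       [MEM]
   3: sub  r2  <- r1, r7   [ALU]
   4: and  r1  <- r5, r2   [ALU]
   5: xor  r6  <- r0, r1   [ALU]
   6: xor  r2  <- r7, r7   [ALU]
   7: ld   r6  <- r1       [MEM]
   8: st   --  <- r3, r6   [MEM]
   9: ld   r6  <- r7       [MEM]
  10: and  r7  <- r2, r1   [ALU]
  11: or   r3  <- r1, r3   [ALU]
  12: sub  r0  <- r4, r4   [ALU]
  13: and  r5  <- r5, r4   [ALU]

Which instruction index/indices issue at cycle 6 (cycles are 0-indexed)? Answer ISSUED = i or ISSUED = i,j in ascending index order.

ISSUED = 8

t=0 i0:mulh ; no-port MUL/MEM
t=1 i1:ld ; no-port MEM/MEM
t=2 i2/i3:ld+sub ; dual
t=3 i4:and ; RAW r1
t=4 i5/i6:xor+xor ; dual
t=5 i7:ld ; no-port MEM/MEM
t=6 i8:st ; no-port MEM/MEM
t=7 i9/i10:ld+and ; dual
t=8 i11/i12:or+sub ; dual
t=9 i13:and ; tail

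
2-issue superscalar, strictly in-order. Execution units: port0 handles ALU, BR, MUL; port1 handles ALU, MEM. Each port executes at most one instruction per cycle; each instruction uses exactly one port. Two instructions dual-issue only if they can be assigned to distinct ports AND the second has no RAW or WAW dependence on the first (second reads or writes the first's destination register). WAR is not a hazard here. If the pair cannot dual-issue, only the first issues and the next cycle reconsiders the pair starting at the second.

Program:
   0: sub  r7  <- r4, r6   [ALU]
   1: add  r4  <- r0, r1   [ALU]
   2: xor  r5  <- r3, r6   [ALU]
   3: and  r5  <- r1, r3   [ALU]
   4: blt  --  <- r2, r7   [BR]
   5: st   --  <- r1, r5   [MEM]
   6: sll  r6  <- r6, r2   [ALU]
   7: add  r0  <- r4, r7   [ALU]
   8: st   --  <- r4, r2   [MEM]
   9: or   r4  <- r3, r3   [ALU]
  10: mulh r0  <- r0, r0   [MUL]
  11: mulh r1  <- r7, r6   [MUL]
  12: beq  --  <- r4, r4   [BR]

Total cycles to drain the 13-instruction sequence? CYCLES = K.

CYCLES = 8

#0 head=0: sub/add i0,i1 2-wide
#1 head=2: xor i2 WAW r5
#2 head=3: and/blt i3,i4 2-wide
#3 head=5: st/sll i5,i6 2-wide
#4 head=7: add/st i7,i8 2-wide
#5 head=9: or/mulh i9,i10 2-wide
#6 head=11: mulh i11 no-port MUL/BR
#7 head=12: beq i12 tail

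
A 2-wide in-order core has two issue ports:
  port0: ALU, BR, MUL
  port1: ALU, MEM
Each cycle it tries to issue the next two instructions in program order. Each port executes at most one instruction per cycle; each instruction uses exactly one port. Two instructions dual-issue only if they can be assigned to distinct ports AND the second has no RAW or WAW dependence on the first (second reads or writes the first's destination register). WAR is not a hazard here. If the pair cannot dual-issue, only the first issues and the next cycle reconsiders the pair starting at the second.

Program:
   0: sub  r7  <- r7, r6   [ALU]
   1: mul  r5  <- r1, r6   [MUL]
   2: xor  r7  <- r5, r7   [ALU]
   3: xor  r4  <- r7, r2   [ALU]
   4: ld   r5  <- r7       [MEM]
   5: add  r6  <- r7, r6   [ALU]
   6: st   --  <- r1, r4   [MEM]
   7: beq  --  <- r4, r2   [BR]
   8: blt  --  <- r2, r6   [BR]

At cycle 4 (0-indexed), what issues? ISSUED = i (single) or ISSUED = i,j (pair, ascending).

ISSUED = 7

c0: i0/i1 sub.ALU;mul.MUL  pair
c1: i2 xor.ALU  RAW r7
c2: i3/i4 xor.ALU;ld.MEM  pair
c3: i5/i6 add.ALU;st.MEM  pair
c4: i7 beq.BR  no-port BR/BR
c5: i8 blt.BR  tail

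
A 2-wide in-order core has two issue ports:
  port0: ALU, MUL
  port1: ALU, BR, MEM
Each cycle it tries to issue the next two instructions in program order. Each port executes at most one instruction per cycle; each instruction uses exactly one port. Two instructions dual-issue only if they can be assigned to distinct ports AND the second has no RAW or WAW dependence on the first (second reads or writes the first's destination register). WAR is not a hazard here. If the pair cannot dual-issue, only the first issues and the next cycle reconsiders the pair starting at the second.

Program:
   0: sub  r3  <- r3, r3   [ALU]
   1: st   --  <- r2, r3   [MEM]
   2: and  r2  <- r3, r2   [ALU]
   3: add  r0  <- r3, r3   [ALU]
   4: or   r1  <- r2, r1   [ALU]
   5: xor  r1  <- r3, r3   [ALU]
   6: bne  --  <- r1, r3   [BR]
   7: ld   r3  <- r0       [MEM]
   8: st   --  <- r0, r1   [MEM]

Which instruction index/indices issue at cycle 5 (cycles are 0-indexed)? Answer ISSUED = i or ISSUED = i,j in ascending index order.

ISSUED = 7

t=0 i0:sub ; RAW r3
t=1 i1,i2:st/and ; pair
t=2 i3,i4:add/or ; pair
t=3 i5:xor ; RAW r1
t=4 i6:bne ; no-port BR/MEM
t=5 i7:ld ; no-port MEM/MEM
t=6 i8:st ; tail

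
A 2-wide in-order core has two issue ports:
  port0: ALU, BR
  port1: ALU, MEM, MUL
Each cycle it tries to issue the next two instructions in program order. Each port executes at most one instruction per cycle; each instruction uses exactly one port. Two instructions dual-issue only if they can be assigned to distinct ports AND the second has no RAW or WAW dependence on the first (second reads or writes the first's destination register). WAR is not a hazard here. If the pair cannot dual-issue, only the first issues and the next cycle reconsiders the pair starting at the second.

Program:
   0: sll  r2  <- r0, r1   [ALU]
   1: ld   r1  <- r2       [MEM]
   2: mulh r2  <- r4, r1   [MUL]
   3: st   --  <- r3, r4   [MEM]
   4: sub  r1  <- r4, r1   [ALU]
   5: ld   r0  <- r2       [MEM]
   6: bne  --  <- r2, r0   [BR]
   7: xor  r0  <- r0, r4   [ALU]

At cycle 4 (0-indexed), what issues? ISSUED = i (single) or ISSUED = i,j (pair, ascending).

0. sll.ALU @i0  | RAW r2
1. ld.MEM @i1  | no-port MEM/MUL
2. mulh.MUL @i2  | no-port MUL/MEM
3. st.MEM sub.ALU @i3+i4  | pair
4. ld.MEM @i5  | RAW r0
5. bne.BR xor.ALU @i6+i7  | pair

ISSUED = 5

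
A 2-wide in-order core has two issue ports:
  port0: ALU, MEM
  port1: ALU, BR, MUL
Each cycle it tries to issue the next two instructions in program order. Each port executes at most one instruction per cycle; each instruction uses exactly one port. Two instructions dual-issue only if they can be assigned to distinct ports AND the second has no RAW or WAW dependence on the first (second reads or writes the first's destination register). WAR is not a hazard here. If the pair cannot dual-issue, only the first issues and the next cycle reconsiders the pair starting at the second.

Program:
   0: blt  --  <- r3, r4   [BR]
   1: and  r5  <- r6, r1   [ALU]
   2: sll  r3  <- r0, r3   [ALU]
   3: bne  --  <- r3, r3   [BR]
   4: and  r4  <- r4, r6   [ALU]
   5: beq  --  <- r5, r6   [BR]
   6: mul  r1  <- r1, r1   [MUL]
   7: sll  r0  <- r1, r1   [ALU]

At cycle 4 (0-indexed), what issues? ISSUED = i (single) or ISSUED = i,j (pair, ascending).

0. blt+and @i0&i1  | pair
1. sll @i2  | RAW r3
2. bne+and @i3&i4  | pair
3. beq @i5  | no-port BR/MUL
4. mul @i6  | RAW r1
5. sll @i7  | tail

ISSUED = 6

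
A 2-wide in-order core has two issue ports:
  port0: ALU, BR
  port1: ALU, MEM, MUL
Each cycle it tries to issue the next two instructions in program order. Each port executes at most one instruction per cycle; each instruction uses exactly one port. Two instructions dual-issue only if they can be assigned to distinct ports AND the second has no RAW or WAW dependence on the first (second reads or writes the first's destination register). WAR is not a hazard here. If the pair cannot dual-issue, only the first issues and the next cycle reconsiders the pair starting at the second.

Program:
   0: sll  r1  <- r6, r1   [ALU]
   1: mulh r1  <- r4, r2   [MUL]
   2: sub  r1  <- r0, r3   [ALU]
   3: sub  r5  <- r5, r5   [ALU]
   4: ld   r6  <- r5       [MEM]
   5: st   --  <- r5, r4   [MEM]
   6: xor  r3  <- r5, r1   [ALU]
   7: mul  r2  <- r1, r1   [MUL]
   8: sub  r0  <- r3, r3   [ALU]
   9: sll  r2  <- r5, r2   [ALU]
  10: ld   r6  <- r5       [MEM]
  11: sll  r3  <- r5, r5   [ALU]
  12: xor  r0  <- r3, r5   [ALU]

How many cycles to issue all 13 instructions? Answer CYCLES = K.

CYCLES = 9

t=0 i0:sll ; WAW r1
t=1 i1:mulh ; WAW r1
t=2 i2+i3:sub;sub ; pair
t=3 i4:ld ; no-port MEM/MEM
t=4 i5+i6:st;xor ; pair
t=5 i7+i8:mul;sub ; pair
t=6 i9+i10:sll;ld ; pair
t=7 i11:sll ; RAW r3
t=8 i12:xor ; tail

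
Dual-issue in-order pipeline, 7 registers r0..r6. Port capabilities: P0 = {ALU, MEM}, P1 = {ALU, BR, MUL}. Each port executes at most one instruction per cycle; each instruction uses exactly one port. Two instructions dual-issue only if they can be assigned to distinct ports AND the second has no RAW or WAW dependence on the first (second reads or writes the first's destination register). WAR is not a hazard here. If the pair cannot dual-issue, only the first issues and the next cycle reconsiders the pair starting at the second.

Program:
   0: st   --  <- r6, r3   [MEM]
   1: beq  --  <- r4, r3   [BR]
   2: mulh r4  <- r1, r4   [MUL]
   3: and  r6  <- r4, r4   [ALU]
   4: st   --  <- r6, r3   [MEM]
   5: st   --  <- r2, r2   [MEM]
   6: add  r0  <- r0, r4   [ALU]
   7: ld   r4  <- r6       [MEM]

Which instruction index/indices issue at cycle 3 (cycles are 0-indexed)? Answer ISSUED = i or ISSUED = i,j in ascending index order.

ISSUED = 4

t=0 i0/i1:st.MEM/beq.BR ; dual
t=1 i2:mulh.MUL ; RAW r4
t=2 i3:and.ALU ; RAW r6
t=3 i4:st.MEM ; no-port MEM/MEM
t=4 i5/i6:st.MEM/add.ALU ; dual
t=5 i7:ld.MEM ; tail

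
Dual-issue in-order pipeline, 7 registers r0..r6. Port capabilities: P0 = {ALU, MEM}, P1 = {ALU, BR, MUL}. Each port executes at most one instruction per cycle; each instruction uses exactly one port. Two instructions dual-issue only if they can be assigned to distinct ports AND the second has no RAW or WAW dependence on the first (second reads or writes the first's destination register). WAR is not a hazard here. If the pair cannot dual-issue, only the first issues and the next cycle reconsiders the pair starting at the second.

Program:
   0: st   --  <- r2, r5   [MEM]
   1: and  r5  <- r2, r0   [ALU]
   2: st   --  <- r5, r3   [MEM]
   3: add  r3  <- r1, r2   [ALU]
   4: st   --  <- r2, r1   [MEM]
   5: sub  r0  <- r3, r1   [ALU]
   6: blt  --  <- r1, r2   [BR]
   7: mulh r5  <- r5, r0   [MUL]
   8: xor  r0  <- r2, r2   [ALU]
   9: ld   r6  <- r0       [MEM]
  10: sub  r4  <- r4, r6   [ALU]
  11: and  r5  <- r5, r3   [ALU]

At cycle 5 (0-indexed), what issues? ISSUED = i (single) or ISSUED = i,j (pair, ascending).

  cy0 -> i0+i1 (st+and) 2-wide
  cy1 -> i2+i3 (st+add) 2-wide
  cy2 -> i4+i5 (st+sub) 2-wide
  cy3 -> i6 (blt) no-port BR/MUL
  cy4 -> i7+i8 (mulh+xor) 2-wide
  cy5 -> i9 (ld) RAW r6
  cy6 -> i10+i11 (sub+and) 2-wide

ISSUED = 9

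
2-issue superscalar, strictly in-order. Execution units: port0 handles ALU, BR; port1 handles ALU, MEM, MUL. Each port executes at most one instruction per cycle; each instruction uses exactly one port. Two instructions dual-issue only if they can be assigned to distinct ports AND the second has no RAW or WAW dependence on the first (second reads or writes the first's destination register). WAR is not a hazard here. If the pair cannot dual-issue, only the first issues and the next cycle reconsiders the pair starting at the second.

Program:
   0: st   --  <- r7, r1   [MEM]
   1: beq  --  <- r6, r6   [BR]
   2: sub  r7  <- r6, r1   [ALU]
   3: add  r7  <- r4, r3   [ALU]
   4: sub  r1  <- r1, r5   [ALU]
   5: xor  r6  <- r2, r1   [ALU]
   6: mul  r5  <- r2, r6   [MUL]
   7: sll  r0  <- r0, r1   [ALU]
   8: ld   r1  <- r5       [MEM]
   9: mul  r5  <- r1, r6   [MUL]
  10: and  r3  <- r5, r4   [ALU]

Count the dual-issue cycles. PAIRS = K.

#0 head=0: st/beq i0/i1 2-wide
#1 head=2: sub i2 WAW r7
#2 head=3: add/sub i3/i4 2-wide
#3 head=5: xor i5 RAW r6
#4 head=6: mul/sll i6/i7 2-wide
#5 head=8: ld i8 no-port MEM/MUL
#6 head=9: mul i9 RAW r5
#7 head=10: and i10 tail

PAIRS = 3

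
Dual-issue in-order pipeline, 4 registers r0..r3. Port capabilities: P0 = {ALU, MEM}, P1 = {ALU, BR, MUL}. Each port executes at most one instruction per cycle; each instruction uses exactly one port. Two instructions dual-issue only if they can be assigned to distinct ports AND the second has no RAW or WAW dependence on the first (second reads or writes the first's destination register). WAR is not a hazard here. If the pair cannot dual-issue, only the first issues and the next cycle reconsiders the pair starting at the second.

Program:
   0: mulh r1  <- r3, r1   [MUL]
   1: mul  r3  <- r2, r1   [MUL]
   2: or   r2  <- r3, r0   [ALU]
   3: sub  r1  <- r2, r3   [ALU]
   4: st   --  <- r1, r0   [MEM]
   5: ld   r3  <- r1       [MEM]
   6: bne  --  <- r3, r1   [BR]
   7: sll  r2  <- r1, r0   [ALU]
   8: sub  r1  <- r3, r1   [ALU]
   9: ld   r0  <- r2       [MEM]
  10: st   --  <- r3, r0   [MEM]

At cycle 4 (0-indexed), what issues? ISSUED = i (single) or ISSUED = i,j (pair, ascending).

  cy0 -> i0 (mulh.MUL) no-port MUL/MUL
  cy1 -> i1 (mul.MUL) RAW r3
  cy2 -> i2 (or.ALU) RAW r2
  cy3 -> i3 (sub.ALU) RAW r1
  cy4 -> i4 (st.MEM) no-port MEM/MEM
  cy5 -> i5 (ld.MEM) RAW r3
  cy6 -> i6/i7 (bne.BR+sll.ALU) pair
  cy7 -> i8/i9 (sub.ALU+ld.MEM) pair
  cy8 -> i10 (st.MEM) tail

ISSUED = 4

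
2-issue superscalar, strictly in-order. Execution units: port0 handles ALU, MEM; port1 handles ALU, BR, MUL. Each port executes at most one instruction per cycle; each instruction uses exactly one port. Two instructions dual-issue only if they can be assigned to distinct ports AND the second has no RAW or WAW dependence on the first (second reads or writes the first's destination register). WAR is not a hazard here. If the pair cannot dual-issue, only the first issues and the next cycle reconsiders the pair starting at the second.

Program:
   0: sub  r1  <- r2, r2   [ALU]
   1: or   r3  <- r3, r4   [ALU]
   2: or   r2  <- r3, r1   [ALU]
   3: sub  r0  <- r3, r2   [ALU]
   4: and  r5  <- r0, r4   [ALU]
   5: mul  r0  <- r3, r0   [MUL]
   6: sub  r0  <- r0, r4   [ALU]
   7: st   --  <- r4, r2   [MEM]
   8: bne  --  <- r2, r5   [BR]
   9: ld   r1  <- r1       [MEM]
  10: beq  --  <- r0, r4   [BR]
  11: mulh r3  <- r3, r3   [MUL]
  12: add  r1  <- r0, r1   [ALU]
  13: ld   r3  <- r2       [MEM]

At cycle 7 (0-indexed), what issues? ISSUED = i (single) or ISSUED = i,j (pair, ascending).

ISSUED = 11,12

  cy0 -> i0/i1 (sub.ALU+or.ALU) dual
  cy1 -> i2 (or.ALU) RAW r2
  cy2 -> i3 (sub.ALU) RAW r0
  cy3 -> i4/i5 (and.ALU+mul.MUL) dual
  cy4 -> i6/i7 (sub.ALU+st.MEM) dual
  cy5 -> i8/i9 (bne.BR+ld.MEM) dual
  cy6 -> i10 (beq.BR) no-port BR/MUL
  cy7 -> i11/i12 (mulh.MUL+add.ALU) dual
  cy8 -> i13 (ld.MEM) tail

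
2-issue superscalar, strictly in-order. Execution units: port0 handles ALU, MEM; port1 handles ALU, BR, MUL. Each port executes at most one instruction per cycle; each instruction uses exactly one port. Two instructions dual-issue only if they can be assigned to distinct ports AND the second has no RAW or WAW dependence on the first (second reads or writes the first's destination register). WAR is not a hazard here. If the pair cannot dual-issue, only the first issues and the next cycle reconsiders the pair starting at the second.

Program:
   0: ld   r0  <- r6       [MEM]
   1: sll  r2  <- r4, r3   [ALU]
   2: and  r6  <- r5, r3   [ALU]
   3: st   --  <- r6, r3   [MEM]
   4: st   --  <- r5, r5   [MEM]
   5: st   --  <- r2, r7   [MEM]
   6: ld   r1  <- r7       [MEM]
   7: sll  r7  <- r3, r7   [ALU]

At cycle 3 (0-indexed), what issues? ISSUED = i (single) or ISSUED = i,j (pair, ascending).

ISSUED = 4

[0] i0+i1  ld sll  -- dual
[1] i2  and  -- RAW r6
[2] i3  st  -- no-port MEM/MEM
[3] i4  st  -- no-port MEM/MEM
[4] i5  st  -- no-port MEM/MEM
[5] i6+i7  ld sll  -- dual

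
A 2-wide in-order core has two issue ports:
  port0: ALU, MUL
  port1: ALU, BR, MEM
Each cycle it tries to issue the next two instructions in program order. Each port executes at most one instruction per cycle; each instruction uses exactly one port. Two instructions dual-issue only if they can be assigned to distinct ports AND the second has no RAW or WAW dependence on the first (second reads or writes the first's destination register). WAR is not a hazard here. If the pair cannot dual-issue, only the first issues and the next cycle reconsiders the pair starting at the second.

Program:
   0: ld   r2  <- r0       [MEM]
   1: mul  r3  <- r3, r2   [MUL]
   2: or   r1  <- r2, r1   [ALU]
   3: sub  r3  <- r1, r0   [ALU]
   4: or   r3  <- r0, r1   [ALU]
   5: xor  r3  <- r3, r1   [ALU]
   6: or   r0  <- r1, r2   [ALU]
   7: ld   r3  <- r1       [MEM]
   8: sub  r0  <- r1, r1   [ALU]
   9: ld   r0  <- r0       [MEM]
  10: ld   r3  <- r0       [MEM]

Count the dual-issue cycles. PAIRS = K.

#0 head=0: ld.MEM i0 RAW r2
#1 head=1: mul.MUL;or.ALU i1&i2 dual
#2 head=3: sub.ALU i3 WAW r3
#3 head=4: or.ALU i4 RAW+WAW r3
#4 head=5: xor.ALU;or.ALU i5&i6 dual
#5 head=7: ld.MEM;sub.ALU i7&i8 dual
#6 head=9: ld.MEM i9 no-port MEM/MEM
#7 head=10: ld.MEM i10 tail

PAIRS = 3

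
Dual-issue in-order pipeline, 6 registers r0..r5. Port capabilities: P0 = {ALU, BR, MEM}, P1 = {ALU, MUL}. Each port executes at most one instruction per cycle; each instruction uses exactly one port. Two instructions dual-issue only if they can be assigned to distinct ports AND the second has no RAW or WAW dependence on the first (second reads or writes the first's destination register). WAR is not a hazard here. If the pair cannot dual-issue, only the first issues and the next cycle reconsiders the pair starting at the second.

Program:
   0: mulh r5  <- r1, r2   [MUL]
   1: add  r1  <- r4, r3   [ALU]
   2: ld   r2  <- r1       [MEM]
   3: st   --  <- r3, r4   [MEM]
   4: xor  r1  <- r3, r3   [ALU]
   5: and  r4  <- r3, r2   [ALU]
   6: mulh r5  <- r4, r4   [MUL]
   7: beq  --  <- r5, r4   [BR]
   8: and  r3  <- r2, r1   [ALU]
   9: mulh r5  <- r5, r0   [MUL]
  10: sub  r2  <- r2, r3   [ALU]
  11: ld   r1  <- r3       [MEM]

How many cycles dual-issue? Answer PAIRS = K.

#0 head=0: mulh/add i0&i1 2-wide
#1 head=2: ld i2 no-port MEM/MEM
#2 head=3: st/xor i3&i4 2-wide
#3 head=5: and i5 RAW r4
#4 head=6: mulh i6 RAW r5
#5 head=7: beq/and i7&i8 2-wide
#6 head=9: mulh/sub i9&i10 2-wide
#7 head=11: ld i11 tail

PAIRS = 4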